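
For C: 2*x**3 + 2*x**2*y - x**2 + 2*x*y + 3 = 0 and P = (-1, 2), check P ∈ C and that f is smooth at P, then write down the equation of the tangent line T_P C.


Tangent line at P: 4*x + 4 = 0.

Step 1: f(-1, 2) = 0, so P lies on C.
Step 2: partial derivatives
  f_x(x, y) = 6*x**2 + 4*x*y - 2*x + 2*y, f_y(x, y) = 2*x**2 + 2*x.
  f_x(P) = 4, f_y(P) = 0 (gradient nonzero, so P is smooth).
Step 3: tangent line at P: 4·(x − -1) + 0·(y − 2) = 0.
Expanding: 4*x + 4 = 0.


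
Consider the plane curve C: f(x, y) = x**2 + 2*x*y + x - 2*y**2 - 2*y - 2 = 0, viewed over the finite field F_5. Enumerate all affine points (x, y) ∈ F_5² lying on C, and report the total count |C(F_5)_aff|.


Affine F_5-points: {(1, 0), (2, 2), (2, 4), (3, 0), (3, 2), (4, 4)}; count = 6.

For each of the 25 pairs (x, y) ∈ F_5², evaluate f(x, y) mod 5. Record the zeros.
  x = 0: [0↦3, 1↦4, 2↦1, 3↦4, 4↦3]  zeros at y ∈ ∅
  x = 1: [0↦0, 1↦3, 2↦2, 3↦2, 4↦3]  zeros at y ∈ {0}
  x = 2: [0↦4, 1↦4, 2↦0, 3↦2, 4↦0]  zeros at y ∈ {2, 4}
  x = 3: [0↦0, 1↦2, 2↦0, 3↦4, 4↦4]  zeros at y ∈ {0, 2}
  x = 4: [0↦3, 1↦2, 2↦2, 3↦3, 4↦0]  zeros at y ∈ {4}
Collecting zeros: affine points = {(1, 0), (2, 2), (2, 4), (3, 0), (3, 2), (4, 4)}.
Total count |C(F_5)_aff| = 6.


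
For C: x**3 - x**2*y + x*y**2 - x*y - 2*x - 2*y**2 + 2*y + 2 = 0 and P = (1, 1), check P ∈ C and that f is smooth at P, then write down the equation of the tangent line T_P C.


Tangent line at P: -x - 2*y + 3 = 0.

Step 1: f(1, 1) = 0, so P lies on C.
Step 2: partial derivatives
  f_x(x, y) = 3*x**2 - 2*x*y + y**2 - y - 2, f_y(x, y) = -x**2 + 2*x*y - x - 4*y + 2.
  f_x(P) = -1, f_y(P) = -2 (gradient nonzero, so P is smooth).
Step 3: tangent line at P: -1·(x − 1) + -2·(y − 1) = 0.
Expanding: -x - 2*y + 3 = 0.


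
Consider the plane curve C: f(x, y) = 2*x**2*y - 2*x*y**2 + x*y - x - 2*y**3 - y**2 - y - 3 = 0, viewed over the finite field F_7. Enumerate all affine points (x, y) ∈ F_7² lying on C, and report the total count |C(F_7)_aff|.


Affine F_7-points: {(0, 1), (1, 1), (1, 2), (1, 6), (2, 3), (3, 3), (4, 0), (4, 6), (6, 2)}; count = 9.

For each of the 49 pairs (x, y) ∈ F_7², evaluate f(x, y) mod 7. Record the zeros.
  x = 0: [0↦4, 1↦0, 2↦3, 3↦1, 4↦3, 5↦4, 6↦6]  zeros at y ∈ {1}
  x = 1: [0↦3, 1↦0, 2↦0, 3↦5, 4↦3, 5↦3, 6↦0]  zeros at y ∈ {1, 2, 6}
  x = 2: [0↦2, 1↦4, 2↦5, 3↦0, 4↦5, 5↦1, 6↦4]  zeros at y ∈ {3}
  x = 3: [0↦1, 1↦5, 2↦4, 3↦0, 4↦2, 5↦5, 6↦4]  zeros at y ∈ {3}
  x = 4: [0↦0, 1↦3, 2↦4, 3↦5, 4↦1, 5↦1, 6↦0]  zeros at y ∈ {0, 6}
  x = 5: [0↦6, 1↦5, 2↦5, 3↦1, 4↦2, 5↦3, 6↦6]  zeros at y ∈ ∅
  x = 6: [0↦5, 1↦4, 2↦0, 3↦2, 4↦5, 5↦4, 6↦1]  zeros at y ∈ {2}
Collecting zeros: affine points = {(0, 1), (1, 1), (1, 2), (1, 6), (2, 3), (3, 3), (4, 0), (4, 6), (6, 2)}.
Total count |C(F_7)_aff| = 9.


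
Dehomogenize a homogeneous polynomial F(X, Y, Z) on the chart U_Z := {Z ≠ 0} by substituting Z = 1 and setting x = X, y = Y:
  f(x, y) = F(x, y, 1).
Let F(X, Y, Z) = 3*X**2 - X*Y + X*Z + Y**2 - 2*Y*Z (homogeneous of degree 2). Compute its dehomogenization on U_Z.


f(x, y) = 3*x**2 - x*y + x + y**2 - 2*y

On U_Z we set Z = 1. Each monomial c·X^i·Y^j·Z^k in F becomes c·x^i·y^j·1^k = c·x^i·y^j.
Substituting Z = 1: F(X, Y, 1) = 3*x**2 - x*y + x + y**2 - 2*y.
Note: deg(f) ≤ deg(F) = 2; strict inequality happens when F is divisible by Z (lost terms).


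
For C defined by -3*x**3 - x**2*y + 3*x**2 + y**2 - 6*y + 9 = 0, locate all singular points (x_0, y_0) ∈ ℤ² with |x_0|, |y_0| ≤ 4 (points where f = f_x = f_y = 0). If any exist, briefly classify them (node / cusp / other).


Singular points: {(0, 3)}; classification: cusp.

Compute partial derivatives:
  f_x = -9*x**2 - 2*x*y + 6*x.
  f_y = -x**2 + 2*y - 6.
Scan x_0 ∈ {−4, ..., 4}. For each x_0, f_y(x_0, y) is a polynomial in y; find its integer roots y ∈ {−4, ..., 4}, then test f_x and f at those candidates.
  x = -4: f_y(-4, y) = 2*y - 22; no integer root y with |y| ≤ 4.
  x = -3: f_y(-3, y) = 2*y - 15; no integer root y with |y| ≤ 4.
  x = -2: f_y(-2, y) = 2*y - 10; no integer root y with |y| ≤ 4.
  x = -1: f_y(-1, y) = 2*y - 7; no integer root y with |y| ≤ 4.
  x = 0: f_y(0, y) = 2*y - 6; vanishes at y ∈ {3}. (0, 3): f_x = 0, f = 0 — SINGULAR.
  x = 1: f_y(1, y) = 2*y - 7; no integer root y with |y| ≤ 4.
  x = 2: f_y(2, y) = 2*y - 10; no integer root y with |y| ≤ 4.
  x = 3: f_y(3, y) = 2*y - 15; no integer root y with |y| ≤ 4.
  x = 4: f_y(4, y) = 2*y - 22; no integer root y with |y| ≤ 4.
Only singular point on the grid: (0, 3).
Classify: substitute x = 0 + u, y = 3 + v and expand: f = -3*u**3 - u**2*v + v**2.
No constant or linear terms (consistent with a singular point). Quadratic part: v**2. Cubic part: -3*u**3 - u**2*v.
The quadratic part v**2 is a perfect square, so there is a single (double) tangent line v = 0, i.e. y = 3. Restricting the cubic part to that line (v = 0) leaves -3*u**3 ≠ 0, so f is not divisible by v and the branch is v² ≈ 3*u**3 to lowest order — this is a cusp.
Classification: cusp.


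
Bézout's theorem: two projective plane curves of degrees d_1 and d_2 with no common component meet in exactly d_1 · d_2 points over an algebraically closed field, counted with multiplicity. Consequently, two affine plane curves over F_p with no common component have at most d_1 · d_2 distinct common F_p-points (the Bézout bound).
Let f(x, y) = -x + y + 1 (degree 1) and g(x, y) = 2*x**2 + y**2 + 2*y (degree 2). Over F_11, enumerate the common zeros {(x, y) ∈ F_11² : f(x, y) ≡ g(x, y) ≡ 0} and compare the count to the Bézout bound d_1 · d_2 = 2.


Common zeros: {(2, 1), (9, 8)}; count = 2; Bézout bound = 2.

deg(f) = 1, deg(g) = 2, so Bézout bound = 2.
Scan x ∈ F_11. For each x, list the y ∈ F_11 with f(x, y) ≡ 0 and those with g(x, y) ≡ 0 (mod 11); the common zeros in that column are the intersection.
  x = 0: f ≡ 0 at y ∈ {10}; g ≡ 0 at y ∈ {0, 9}; common: ∅.
  x = 1: f ≡ 0 at y ∈ {0}; g ≡ 0 at y ∈ ∅; common: ∅.
  x = 2: f ≡ 0 at y ∈ {1}; g ≡ 0 at y ∈ {1, 8}; common: {1}.
  x = 3: f ≡ 0 at y ∈ {2}; g ≡ 0 at y ∈ {3, 6}; common: ∅.
  x = 4: f ≡ 0 at y ∈ {3}; g ≡ 0 at y ∈ ∅; common: ∅.
  x = 5: f ≡ 0 at y ∈ {4}; g ≡ 0 at y ∈ ∅; common: ∅.
  x = 6: f ≡ 0 at y ∈ {5}; g ≡ 0 at y ∈ ∅; common: ∅.
  x = 7: f ≡ 0 at y ∈ {6}; g ≡ 0 at y ∈ ∅; common: ∅.
  x = 8: f ≡ 0 at y ∈ {7}; g ≡ 0 at y ∈ {3, 6}; common: ∅.
  x = 9: f ≡ 0 at y ∈ {8}; g ≡ 0 at y ∈ {1, 8}; common: {8}.
  x = 10: f ≡ 0 at y ∈ {9}; g ≡ 0 at y ∈ ∅; common: ∅.
Collecting: common zeros = {(2, 1), (9, 8)}, so the count is 2.
Comparison with the Bézout bound: 2 ≤ 2 = deg(f)·deg(g), as expected for curves with no common component (the bound is attained).


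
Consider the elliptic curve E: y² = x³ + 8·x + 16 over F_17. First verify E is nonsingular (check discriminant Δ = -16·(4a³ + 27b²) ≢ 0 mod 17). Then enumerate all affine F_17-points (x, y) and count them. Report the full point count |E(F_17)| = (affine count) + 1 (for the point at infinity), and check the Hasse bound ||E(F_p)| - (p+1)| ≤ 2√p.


Affine points = {(0, 4), (0, 13), (1, 5), (1, 12), (3, 4), (3, 13), (6, 5), (6, 12), (9, 1), (9, 16), (10, 5), (10, 12), (12, 2), (12, 15), (14, 4), (14, 13), (15, 3), (15, 14)}; affine count = 18; |E(F_17)| = 19.

Discriminant check: Δ ∝ 4a³ + 27b² = 4·8³ + 27·16² = 4·512 + 27·256 ≡ 1 (mod 17). Nonzero ⇒ E is nonsingular.
For each x ∈ F_17, compute rhs = x³ + 8·x + 16 mod 17, then count y ∈ F_17 with y² ≡ rhs.
  x = 0: rhs = 16, matching y values: 4, 13 (2 points).
  x = 1: rhs = 8, matching y values: 5, 12 (2 points).
  x = 2: rhs = 6, matching y values: none (0 points).
  x = 3: rhs = 16, matching y values: 4, 13 (2 points).
  x = 4: rhs = 10, matching y values: none (0 points).
  x = 5: rhs = 11, matching y values: none (0 points).
  x = 6: rhs = 8, matching y values: 5, 12 (2 points).
  x = 7: rhs = 7, matching y values: none (0 points).
  x = 8: rhs = 14, matching y values: none (0 points).
  x = 9: rhs = 1, matching y values: 1, 16 (2 points).
  x = 10: rhs = 8, matching y values: 5, 12 (2 points).
  x = 11: rhs = 7, matching y values: none (0 points).
  x = 12: rhs = 4, matching y values: 2, 15 (2 points).
  x = 13: rhs = 5, matching y values: none (0 points).
  x = 14: rhs = 16, matching y values: 4, 13 (2 points).
  x = 15: rhs = 9, matching y values: 3, 14 (2 points).
  x = 16: rhs = 7, matching y values: none (0 points).
Total affine count: 18.
Full point count |E(F_17)| = 18 + 1 = 19.
Hasse bound: |19 − (17+1)| = |1| = 1 ≤ 2√17 ≈ 8.2462 ✓.


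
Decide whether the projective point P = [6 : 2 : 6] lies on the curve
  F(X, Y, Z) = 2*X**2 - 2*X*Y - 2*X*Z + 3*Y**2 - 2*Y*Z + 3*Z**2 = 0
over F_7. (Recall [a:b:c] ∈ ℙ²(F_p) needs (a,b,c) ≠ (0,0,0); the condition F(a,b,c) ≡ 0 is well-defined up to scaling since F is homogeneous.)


F(6,2,6) ≡ 2 (mod 7); P is NOT on the curve.

Evaluate F(6, 2, 6) term-by-term (mod 7).
  2*X**2 ↦ 2·36·1·1 = 72
  -2*X*Y ↦ -2·6·2·1 = -24
  -2*X*Z ↦ -2·6·1·6 = -72
  3*Y**2 ↦ 3·1·4·1 = 12
  -2*Y*Z ↦ -2·1·2·6 = -24
  3*Z**2 ↦ 3·1·1·36 = 108
Sum: F(6, 2, 6) = (72) + (-24) + (-72) + (12) + (-24) + (108) = 72.
Reducing mod 7: 72 ≡ 2 (mod 7).
Since F(a, b, c) ≡ 2 ≠ 0 (mod 7), P does NOT lie on the curve.


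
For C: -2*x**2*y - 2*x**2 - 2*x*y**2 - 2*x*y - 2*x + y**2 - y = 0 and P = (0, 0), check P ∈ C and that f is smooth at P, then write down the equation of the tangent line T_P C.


Tangent line at P: -2*x - y = 0.

Step 1: f(0, 0) = 0, so P lies on C.
Step 2: partial derivatives
  f_x(x, y) = -4*x*y - 4*x - 2*y**2 - 2*y - 2, f_y(x, y) = -2*x**2 - 4*x*y - 2*x + 2*y - 1.
  f_x(P) = -2, f_y(P) = -1 (gradient nonzero, so P is smooth).
Step 3: tangent line at P: -2·(x − 0) + -1·(y − 0) = 0.
Expanding: -2*x - y = 0.


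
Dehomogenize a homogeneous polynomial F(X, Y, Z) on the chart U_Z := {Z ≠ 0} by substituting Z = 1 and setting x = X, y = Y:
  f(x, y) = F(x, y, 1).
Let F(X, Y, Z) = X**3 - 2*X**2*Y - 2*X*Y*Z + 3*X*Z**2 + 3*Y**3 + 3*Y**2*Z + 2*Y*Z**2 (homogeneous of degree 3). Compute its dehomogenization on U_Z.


f(x, y) = x**3 - 2*x**2*y - 2*x*y + 3*x + 3*y**3 + 3*y**2 + 2*y

On U_Z we set Z = 1. Each monomial c·X^i·Y^j·Z^k in F becomes c·x^i·y^j·1^k = c·x^i·y^j.
Substituting Z = 1: F(X, Y, 1) = x**3 - 2*x**2*y - 2*x*y + 3*x + 3*y**3 + 3*y**2 + 2*y.
Note: deg(f) ≤ deg(F) = 3; strict inequality happens when F is divisible by Z (lost terms).


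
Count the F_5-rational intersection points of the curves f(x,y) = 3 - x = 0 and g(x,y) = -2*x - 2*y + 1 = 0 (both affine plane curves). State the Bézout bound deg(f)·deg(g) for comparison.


Common zeros: {(3, 0)}; count = 1; Bézout bound = 1.

deg(f) = 1, deg(g) = 1, so Bézout bound = 1.
Scan x ∈ F_5. For each x, list the y ∈ F_5 with f(x, y) ≡ 0 and those with g(x, y) ≡ 0 (mod 5); the common zeros in that column are the intersection.
  x = 0: f ≡ 0 at y ∈ ∅; g ≡ 0 at y ∈ {3}; common: ∅.
  x = 1: f ≡ 0 at y ∈ ∅; g ≡ 0 at y ∈ {2}; common: ∅.
  x = 2: f ≡ 0 at y ∈ ∅; g ≡ 0 at y ∈ {1}; common: ∅.
  x = 3: f ≡ 0 at y ∈ {0, 1, 2, 3, 4}; g ≡ 0 at y ∈ {0}; common: {0}.
  x = 4: f ≡ 0 at y ∈ ∅; g ≡ 0 at y ∈ {4}; common: ∅.
Collecting: common zeros = {(3, 0)}, so the count is 1.
Comparison with the Bézout bound: 1 ≤ 1 = deg(f)·deg(g), as expected for curves with no common component (the bound is attained).


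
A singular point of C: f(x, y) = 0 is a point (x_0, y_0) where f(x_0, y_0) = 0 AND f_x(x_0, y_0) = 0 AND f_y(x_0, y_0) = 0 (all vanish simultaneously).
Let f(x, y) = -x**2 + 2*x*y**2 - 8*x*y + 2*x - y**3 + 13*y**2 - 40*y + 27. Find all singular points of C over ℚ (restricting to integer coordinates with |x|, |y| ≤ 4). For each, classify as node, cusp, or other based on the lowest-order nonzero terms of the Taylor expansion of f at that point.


Singular points: {(-3, 2)}; classification: node.

Compute partial derivatives:
  f_x = -2*x + 2*y**2 - 8*y + 2.
  f_y = 4*x*y - 8*x - 3*y**2 + 26*y - 40.
Scan x_0 ∈ {−4, ..., 4}. For each x_0, f_y(x_0, y) is a polynomial in y; find its integer roots y ∈ {−4, ..., 4}, then test f_x and f at those candidates.
  x = -4: f_y(-4, y) = -3*y**2 + 10*y - 8; vanishes at y ∈ {2}. (-4, 2): f_x = 2 ≠ 0.
  x = -3: f_y(-3, y) = -3*y**2 + 14*y - 16; vanishes at y ∈ {2}. (-3, 2): f_x = 0, f = 0 — SINGULAR.
  x = -2: f_y(-2, y) = -3*y**2 + 18*y - 24; vanishes at y ∈ {2, 4}. (-2, 2): f_x = -2 ≠ 0; (-2, 4): f_x = 6 ≠ 0.
  x = -1: f_y(-1, y) = -3*y**2 + 22*y - 32; vanishes at y ∈ {2}. (-1, 2): f_x = -4 ≠ 0.
  x = 0: f_y(0, y) = -3*y**2 + 26*y - 40; vanishes at y ∈ {2}. (0, 2): f_x = -6 ≠ 0.
  x = 1: f_y(1, y) = -3*y**2 + 30*y - 48; vanishes at y ∈ {2}. (1, 2): f_x = -8 ≠ 0.
  x = 2: f_y(2, y) = -3*y**2 + 34*y - 56; vanishes at y ∈ {2}. (2, 2): f_x = -10 ≠ 0.
  x = 3: f_y(3, y) = -3*y**2 + 38*y - 64; vanishes at y ∈ {2}. (3, 2): f_x = -12 ≠ 0.
  x = 4: f_y(4, y) = -3*y**2 + 42*y - 72; vanishes at y ∈ {2}. (4, 2): f_x = -14 ≠ 0.
Only singular point on the grid: (-3, 2).
Classify: substitute x = -3 + u, y = 2 + v and expand: f = -u**2 + 2*u*v**2 - v**3 + v**2.
No constant or linear terms (consistent with a singular point). Quadratic part: -u**2 + v**2. Cubic part: 2*u*v**2 - v**3.
The quadratic part v**2 - u**2 = (v − u)(v + u) splits into two distinct linear factors, so there are two distinct tangent lines y − 2 = ±(x − -3) — this is a node (ordinary double point).
Classification: node.


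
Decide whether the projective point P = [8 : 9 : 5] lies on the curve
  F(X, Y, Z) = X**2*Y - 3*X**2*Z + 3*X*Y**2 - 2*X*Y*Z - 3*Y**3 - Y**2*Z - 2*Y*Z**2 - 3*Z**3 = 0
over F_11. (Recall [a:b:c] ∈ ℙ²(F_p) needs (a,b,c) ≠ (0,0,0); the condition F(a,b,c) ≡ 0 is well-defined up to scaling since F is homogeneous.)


F(8,9,5) ≡ 8 (mod 11); P is NOT on the curve.

Evaluate F(8, 9, 5) term-by-term (mod 11).
  X**2*Y ↦ 1·64·9·1 = 576
  -3*X**2*Z ↦ -3·64·1·5 = -960
  3*X*Y**2 ↦ 3·8·81·1 = 1944
  -2*X*Y*Z ↦ -2·8·9·5 = -720
  -3*Y**3 ↦ -3·1·729·1 = -2187
  -Y**2*Z ↦ -1·1·81·5 = -405
  -2*Y*Z**2 ↦ -2·1·9·25 = -450
  -3*Z**3 ↦ -3·1·1·125 = -375
Sum: F(8, 9, 5) = (576) + (-960) + (1944) + (-720) + (-2187) + (-405) + (-450) + (-375) = -2577.
Reducing mod 11: -2577 ≡ 8 (mod 11).
Since F(a, b, c) ≡ 8 ≠ 0 (mod 11), P does NOT lie on the curve.


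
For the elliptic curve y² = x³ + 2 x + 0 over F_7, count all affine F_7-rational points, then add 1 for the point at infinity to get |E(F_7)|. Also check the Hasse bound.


Affine points = {(0, 0), (4, 3), (4, 4), (5, 3), (5, 4), (6, 2), (6, 5)}; affine count = 7; |E(F_7)| = 8.

Discriminant check: Δ ∝ 4a³ + 27b² = 4·2³ + 27·0² = 4·8 + 27·0 ≡ 4 (mod 7). Nonzero ⇒ E is nonsingular.
For each x ∈ F_7, compute rhs = x³ + 2·x + 0 mod 7, then count y ∈ F_7 with y² ≡ rhs.
  x = 0: rhs = 0, matching y values: 0 (1 points).
  x = 1: rhs = 3, matching y values: none (0 points).
  x = 2: rhs = 5, matching y values: none (0 points).
  x = 3: rhs = 5, matching y values: none (0 points).
  x = 4: rhs = 2, matching y values: 3, 4 (2 points).
  x = 5: rhs = 2, matching y values: 3, 4 (2 points).
  x = 6: rhs = 4, matching y values: 2, 5 (2 points).
Total affine count: 7.
Full point count |E(F_7)| = 7 + 1 = 8.
Hasse bound: |8 − (7+1)| = |0| = 0 ≤ 2√7 ≈ 5.2915 ✓.


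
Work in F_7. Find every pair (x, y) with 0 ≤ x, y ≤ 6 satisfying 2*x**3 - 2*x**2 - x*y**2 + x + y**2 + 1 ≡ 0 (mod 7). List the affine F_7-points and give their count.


Affine F_7-points: {(2, 2), (2, 5), (4, 1), (4, 6), (6, 3), (6, 4)}; count = 6.

For each of the 49 pairs (x, y) ∈ F_7², evaluate f(x, y) mod 7. Record the zeros.
  x = 0: [0↦1, 1↦2, 2↦5, 3↦3, 4↦3, 5↦5, 6↦2]  zeros at y ∈ ∅
  x = 1: [0↦2, 1↦2, 2↦2, 3↦2, 4↦2, 5↦2, 6↦2]  zeros at y ∈ ∅
  x = 2: [0↦4, 1↦3, 2↦0, 3↦2, 4↦2, 5↦0, 6↦3]  zeros at y ∈ {2, 5}
  x = 3: [0↦5, 1↦3, 2↦4, 3↦1, 4↦1, 5↦4, 6↦3]  zeros at y ∈ ∅
  x = 4: [0↦3, 1↦0, 2↦5, 3↦4, 4↦4, 5↦5, 6↦0]  zeros at y ∈ {1, 6}
  x = 5: [0↦3, 1↦6, 2↦1, 3↦2, 4↦2, 5↦1, 6↦6]  zeros at y ∈ ∅
  x = 6: [0↦3, 1↦5, 2↦4, 3↦0, 4↦0, 5↦4, 6↦5]  zeros at y ∈ {3, 4}
Collecting zeros: affine points = {(2, 2), (2, 5), (4, 1), (4, 6), (6, 3), (6, 4)}.
Total count |C(F_7)_aff| = 6.


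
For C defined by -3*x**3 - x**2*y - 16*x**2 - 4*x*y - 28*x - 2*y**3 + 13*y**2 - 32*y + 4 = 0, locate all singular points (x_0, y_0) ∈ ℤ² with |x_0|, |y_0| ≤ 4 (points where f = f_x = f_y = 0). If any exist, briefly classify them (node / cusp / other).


Singular points: {(-2, 2)}; classification: cusp.

Compute partial derivatives:
  f_x = -9*x**2 - 2*x*y - 32*x - 4*y - 28.
  f_y = -x**2 - 4*x - 6*y**2 + 26*y - 32.
Scan x_0 ∈ {−4, ..., 4}. For each x_0, f_y(x_0, y) is a polynomial in y; find its integer roots y ∈ {−4, ..., 4}, then test f_x and f at those candidates.
  x = -4: f_y(-4, y) = -6*y**2 + 26*y - 32; no integer root y with |y| ≤ 4.
  x = -3: f_y(-3, y) = -6*y**2 + 26*y - 29; no integer root y with |y| ≤ 4.
  x = -2: f_y(-2, y) = -6*y**2 + 26*y - 28; vanishes at y ∈ {2}. (-2, 2): f_x = 0, f = 0 — SINGULAR.
  x = -1: f_y(-1, y) = -6*y**2 + 26*y - 29; no integer root y with |y| ≤ 4.
  x = 0: f_y(0, y) = -6*y**2 + 26*y - 32; no integer root y with |y| ≤ 4.
  x = 1: f_y(1, y) = -6*y**2 + 26*y - 37; no integer root y with |y| ≤ 4.
  x = 2: f_y(2, y) = -6*y**2 + 26*y - 44; no integer root y with |y| ≤ 4.
  x = 3: f_y(3, y) = -6*y**2 + 26*y - 53; no integer root y with |y| ≤ 4.
  x = 4: f_y(4, y) = -6*y**2 + 26*y - 64; no integer root y with |y| ≤ 4.
Only singular point on the grid: (-2, 2).
Classify: substitute x = -2 + u, y = 2 + v and expand: f = -3*u**3 - u**2*v - 2*v**3 + v**2.
No constant or linear terms (consistent with a singular point). Quadratic part: v**2. Cubic part: -3*u**3 - u**2*v - 2*v**3.
The quadratic part v**2 is a perfect square, so there is a single (double) tangent line v = 0, i.e. y = 2. Restricting the cubic part to that line (v = 0) leaves -3*u**3 ≠ 0, so f is not divisible by v and the branch is v² ≈ 3*u**3 to lowest order — this is a cusp.
Classification: cusp.


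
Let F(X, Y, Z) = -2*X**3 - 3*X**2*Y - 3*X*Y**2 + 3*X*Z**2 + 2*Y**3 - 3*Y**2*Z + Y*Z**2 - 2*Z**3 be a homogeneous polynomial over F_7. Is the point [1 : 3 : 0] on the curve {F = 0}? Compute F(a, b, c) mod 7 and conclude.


F(1,3,0) ≡ 2 (mod 7); P is NOT on the curve.

Evaluate F(1, 3, 0) term-by-term (mod 7).
  -2*X**3 ↦ -2·1·1·1 = -2
  -3*X**2*Y ↦ -3·1·3·1 = -9
  -3*X*Y**2 ↦ -3·1·9·1 = -27
  3*X*Z**2 ↦ 3·1·1·0 = 0
  2*Y**3 ↦ 2·1·27·1 = 54
  -3*Y**2*Z ↦ -3·1·9·0 = 0
  Y*Z**2 ↦ 1·1·3·0 = 0
  -2*Z**3 ↦ -2·1·1·0 = 0
Sum: F(1, 3, 0) = (-2) + (-9) + (-27) + (0) + (54) + (0) + (0) + (0) = 16.
Reducing mod 7: 16 ≡ 2 (mod 7).
Since F(a, b, c) ≡ 2 ≠ 0 (mod 7), P does NOT lie on the curve.


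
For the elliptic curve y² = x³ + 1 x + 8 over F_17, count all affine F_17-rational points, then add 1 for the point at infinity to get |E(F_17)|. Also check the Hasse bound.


Affine points = {(0, 5), (0, 12), (2, 1), (2, 16), (3, 2), (3, 15), (4, 5), (4, 12), (5, 6), (5, 11), (6, 3), (6, 14), (7, 1), (7, 16), (8, 1), (8, 16), (9, 7), (9, 10), (10, 7), (10, 10), (13, 5), (13, 12), (15, 7), (15, 10)}; affine count = 24; |E(F_17)| = 25.

Discriminant check: Δ ∝ 4a³ + 27b² = 4·1³ + 27·8² = 4·1 + 27·64 ≡ 15 (mod 17). Nonzero ⇒ E is nonsingular.
For each x ∈ F_17, compute rhs = x³ + 1·x + 8 mod 17, then count y ∈ F_17 with y² ≡ rhs.
  x = 0: rhs = 8, matching y values: 5, 12 (2 points).
  x = 1: rhs = 10, matching y values: none (0 points).
  x = 2: rhs = 1, matching y values: 1, 16 (2 points).
  x = 3: rhs = 4, matching y values: 2, 15 (2 points).
  x = 4: rhs = 8, matching y values: 5, 12 (2 points).
  x = 5: rhs = 2, matching y values: 6, 11 (2 points).
  x = 6: rhs = 9, matching y values: 3, 14 (2 points).
  x = 7: rhs = 1, matching y values: 1, 16 (2 points).
  x = 8: rhs = 1, matching y values: 1, 16 (2 points).
  x = 9: rhs = 15, matching y values: 7, 10 (2 points).
  x = 10: rhs = 15, matching y values: 7, 10 (2 points).
  x = 11: rhs = 7, matching y values: none (0 points).
  x = 12: rhs = 14, matching y values: none (0 points).
  x = 13: rhs = 8, matching y values: 5, 12 (2 points).
  x = 14: rhs = 12, matching y values: none (0 points).
  x = 15: rhs = 15, matching y values: 7, 10 (2 points).
  x = 16: rhs = 6, matching y values: none (0 points).
Total affine count: 24.
Full point count |E(F_17)| = 24 + 1 = 25.
Hasse bound: |25 − (17+1)| = |7| = 7 ≤ 2√17 ≈ 8.2462 ✓.


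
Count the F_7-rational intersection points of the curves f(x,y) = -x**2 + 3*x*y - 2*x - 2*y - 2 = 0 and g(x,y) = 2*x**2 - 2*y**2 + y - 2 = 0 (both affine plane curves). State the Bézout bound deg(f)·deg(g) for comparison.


Common zeros: {(6, 4)}; count = 1; Bézout bound = 4.

deg(f) = 2, deg(g) = 2, so Bézout bound = 4.
Scan x ∈ F_7. For each x, list the y ∈ F_7 with f(x, y) ≡ 0 and those with g(x, y) ≡ 0 (mod 7); the common zeros in that column are the intersection.
  x = 0: f ≡ 0 at y ∈ {6}; g ≡ 0 at y ∈ ∅; common: ∅.
  x = 1: f ≡ 0 at y ∈ {5}; g ≡ 0 at y ∈ {0, 4}; common: ∅.
  x = 2: f ≡ 0 at y ∈ {6}; g ≡ 0 at y ∈ {2}; common: ∅.
  x = 3: f ≡ 0 at y ∈ ∅; g ≡ 0 at y ∈ ∅; common: ∅.
  x = 4: f ≡ 0 at y ∈ {4}; g ≡ 0 at y ∈ ∅; common: ∅.
  x = 5: f ≡ 0 at y ∈ {5}; g ≡ 0 at y ∈ {2}; common: ∅.
  x = 6: f ≡ 0 at y ∈ {4}; g ≡ 0 at y ∈ {0, 4}; common: {4}.
Collecting: common zeros = {(6, 4)}, so the count is 1.
Comparison with the Bézout bound: 1 ≤ 4 = deg(f)·deg(g), as expected for curves with no common component (the affine F_7-count falls short of the bound because intersections may lie at infinity, over extension fields, or carry multiplicity).


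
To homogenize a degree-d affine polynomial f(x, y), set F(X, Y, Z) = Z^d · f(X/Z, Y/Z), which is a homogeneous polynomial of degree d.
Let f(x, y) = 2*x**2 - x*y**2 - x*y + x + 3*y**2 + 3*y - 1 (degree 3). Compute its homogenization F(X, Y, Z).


F(X, Y, Z) = 2*X**2*Z - X*Y**2 - X*Y*Z + X*Z**2 + 3*Y**2*Z + 3*Y*Z**2 - Z**3

deg(f) = 3.
Substitute x = X/Z, y = Y/Z into f, then multiply by Z^3.
  monomial 2·x^2·y^0 ↦ 2·X^2·Y^0·Z^1.
  monomial -1·x^1·y^2 ↦ -1·X^1·Y^2·Z^0.
  monomial -1·x^1·y^1 ↦ -1·X^1·Y^1·Z^1.
  monomial 1·x^1·y^0 ↦ 1·X^1·Y^0·Z^2.
  monomial 3·x^0·y^2 ↦ 3·X^0·Y^2·Z^1.
  monomial 3·x^0·y^1 ↦ 3·X^0·Y^1·Z^2.
  monomial -1·x^0·y^0 ↦ -1·X^0·Y^0·Z^3.
Collecting: F(X, Y, Z) = 2*X**2*Z - X*Y**2 - X*Y*Z + X*Z**2 + 3*Y**2*Z + 3*Y*Z**2 - Z**3.


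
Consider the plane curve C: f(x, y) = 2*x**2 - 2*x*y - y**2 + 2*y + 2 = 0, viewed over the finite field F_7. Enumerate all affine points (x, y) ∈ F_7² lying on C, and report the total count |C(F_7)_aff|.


Affine F_7-points: {(1, 2), (1, 5), (2, 1), (2, 4), (4, 3), (4, 5), (6, 1), (6, 3)}; count = 8.

For each of the 49 pairs (x, y) ∈ F_7², evaluate f(x, y) mod 7. Record the zeros.
  x = 0: [0↦2, 1↦3, 2↦2, 3↦6, 4↦1, 5↦1, 6↦6]  zeros at y ∈ ∅
  x = 1: [0↦4, 1↦3, 2↦0, 3↦2, 4↦2, 5↦0, 6↦3]  zeros at y ∈ {2, 5}
  x = 2: [0↦3, 1↦0, 2↦2, 3↦2, 4↦0, 5↦3, 6↦4]  zeros at y ∈ {1, 4}
  x = 3: [0↦6, 1↦1, 2↦1, 3↦6, 4↦2, 5↦3, 6↦2]  zeros at y ∈ ∅
  x = 4: [0↦6, 1↦6, 2↦4, 3↦0, 4↦1, 5↦0, 6↦4]  zeros at y ∈ {3, 5}
  x = 5: [0↦3, 1↦1, 2↦4, 3↦5, 4↦4, 5↦1, 6↦3]  zeros at y ∈ ∅
  x = 6: [0↦4, 1↦0, 2↦1, 3↦0, 4↦4, 5↦6, 6↦6]  zeros at y ∈ {1, 3}
Collecting zeros: affine points = {(1, 2), (1, 5), (2, 1), (2, 4), (4, 3), (4, 5), (6, 1), (6, 3)}.
Total count |C(F_7)_aff| = 8.


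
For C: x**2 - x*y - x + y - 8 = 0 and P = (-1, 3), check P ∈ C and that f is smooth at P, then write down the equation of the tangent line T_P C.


Tangent line at P: -6*x + 2*y - 12 = 0.

Step 1: f(-1, 3) = 0, so P lies on C.
Step 2: partial derivatives
  f_x(x, y) = 2*x - y - 1, f_y(x, y) = 1 - x.
  f_x(P) = -6, f_y(P) = 2 (gradient nonzero, so P is smooth).
Step 3: tangent line at P: -6·(x − -1) + 2·(y − 3) = 0.
Expanding: -6*x + 2*y - 12 = 0.


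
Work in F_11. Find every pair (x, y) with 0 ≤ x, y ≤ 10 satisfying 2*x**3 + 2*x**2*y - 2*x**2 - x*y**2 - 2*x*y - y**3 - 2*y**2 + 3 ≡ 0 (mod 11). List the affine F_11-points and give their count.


Affine F_11-points: {(0, 1), (2, 0), (4, 0), (4, 8), (5, 4), (6, 0), (7, 2), (9, 6)}; count = 8.

For each of the 121 pairs (x, y) ∈ F_11², evaluate f(x, y) mod 11. Record the zeros.
  x = 0: [0↦3, 1↦0, 2↦9, 3↦2, 4↦6, 5↦4, 6↦1, 7↦2, 8↦1, 9↦3, 10↦2]  zeros at y ∈ {1}
  x = 1: [0↦3, 1↦10, 2↦5, 3↦4, 4↦1, 5↦1, 6↦9, 7↦8, 8↦3, 9↦10, 10↦1]  zeros at y ∈ ∅
  x = 2: [0↦0, 1↦10, 2↦6, 3↦4, 4↦9, 5↦4, 6↦5, 7↦6, 8↦1, 9↦6, 10↦4]  zeros at y ∈ {0}
  x = 3: [0↦6, 1↦1, 2↦2, 3↦3, 4↦9, 5↦3, 6↦1, 7↦8, 8↦7, 9↦3, 10↦1]  zeros at y ∈ ∅
  x = 4: [0↦0, 1↦6, 2↦5, 3↦2, 4↦2, 5↦10, 6↦9, 7↦4, 8↦0, 9↦2, 10↦4]  zeros at y ∈ {0, 8}
  x = 5: [0↦5, 1↦4, 2↦5, 3↦2, 4↦0, 5↦4, 6↦8, 7↦6, 8↦3, 9↦4, 10↦3]  zeros at y ∈ {4}
  x = 6: [0↦0, 1↦7, 2↦3, 3↦4, 4↦4, 5↦8, 6↦10, 7↦4, 8↦6, 9↦10, 10↦10]  zeros at y ∈ {0}
  x = 7: [0↦8, 1↦5, 2↦0, 3↦9, 4↦4, 5↦1, 6↦5, 7↦10, 8↦10, 9↦10, 10↦4]  zeros at y ∈ {2}
  x = 8: [0↦8, 1↦10, 2↦8, 3↦7, 4↦1, 5↦6, 6↦5, 7↦3, 8↦5, 9↦5, 10↦8]  zeros at y ∈ ∅
  x = 9: [0↦1, 1↦1, 2↦6, 3↦10, 4↦7, 5↦2, 6↦0, 7↦6, 8↦3, 9↦7, 10↦1]  zeros at y ∈ {6}
  x = 10: [0↦10, 1↦1, 2↦6, 3↦8, 4↦1, 5↦1, 6↦2, 7↦9, 8↦5, 9↦6, 10↦6]  zeros at y ∈ ∅
Collecting zeros: affine points = {(0, 1), (2, 0), (4, 0), (4, 8), (5, 4), (6, 0), (7, 2), (9, 6)}.
Total count |C(F_11)_aff| = 8.


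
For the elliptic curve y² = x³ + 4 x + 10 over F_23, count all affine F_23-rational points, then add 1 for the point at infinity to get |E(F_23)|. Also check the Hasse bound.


Affine points = {(2, 7), (2, 16), (3, 7), (3, 16), (7, 6), (7, 17), (8, 5), (8, 18), (9, 4), (9, 19), (14, 2), (14, 21), (15, 8), (15, 15), (17, 0), (18, 7), (18, 16)}; affine count = 17; |E(F_23)| = 18.

Discriminant check: Δ ∝ 4a³ + 27b² = 4·4³ + 27·10² = 4·64 + 27·100 ≡ 12 (mod 23). Nonzero ⇒ E is nonsingular.
For each x ∈ F_23, compute rhs = x³ + 4·x + 10 mod 23, then count y ∈ F_23 with y² ≡ rhs.
  x = 0: rhs = 10, matching y values: none (0 points).
  x = 1: rhs = 15, matching y values: none (0 points).
  x = 2: rhs = 3, matching y values: 7, 16 (2 points).
  x = 3: rhs = 3, matching y values: 7, 16 (2 points).
  x = 4: rhs = 21, matching y values: none (0 points).
  x = 5: rhs = 17, matching y values: none (0 points).
  x = 6: rhs = 20, matching y values: none (0 points).
  x = 7: rhs = 13, matching y values: 6, 17 (2 points).
  x = 8: rhs = 2, matching y values: 5, 18 (2 points).
  x = 9: rhs = 16, matching y values: 4, 19 (2 points).
  x = 10: rhs = 15, matching y values: none (0 points).
  x = 11: rhs = 5, matching y values: none (0 points).
  x = 12: rhs = 15, matching y values: none (0 points).
  x = 13: rhs = 5, matching y values: none (0 points).
  x = 14: rhs = 4, matching y values: 2, 21 (2 points).
  x = 15: rhs = 18, matching y values: 8, 15 (2 points).
  x = 16: rhs = 7, matching y values: none (0 points).
  x = 17: rhs = 0, matching y values: 0 (1 points).
  x = 18: rhs = 3, matching y values: 7, 16 (2 points).
  x = 19: rhs = 22, matching y values: none (0 points).
  x = 20: rhs = 17, matching y values: none (0 points).
  x = 21: rhs = 17, matching y values: none (0 points).
  x = 22: rhs = 5, matching y values: none (0 points).
Total affine count: 17.
Full point count |E(F_23)| = 17 + 1 = 18.
Hasse bound: |18 − (23+1)| = |-6| = 6 ≤ 2√23 ≈ 9.5917 ✓.


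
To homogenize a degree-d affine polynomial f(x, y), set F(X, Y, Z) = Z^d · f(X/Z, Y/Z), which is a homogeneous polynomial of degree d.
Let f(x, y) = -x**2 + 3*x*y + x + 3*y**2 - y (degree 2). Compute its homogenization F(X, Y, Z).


F(X, Y, Z) = -X**2 + 3*X*Y + X*Z + 3*Y**2 - Y*Z

deg(f) = 2.
Substitute x = X/Z, y = Y/Z into f, then multiply by Z^2.
  monomial -1·x^2·y^0 ↦ -1·X^2·Y^0·Z^0.
  monomial 3·x^1·y^1 ↦ 3·X^1·Y^1·Z^0.
  monomial 1·x^1·y^0 ↦ 1·X^1·Y^0·Z^1.
  monomial 3·x^0·y^2 ↦ 3·X^0·Y^2·Z^0.
  monomial -1·x^0·y^1 ↦ -1·X^0·Y^1·Z^1.
Collecting: F(X, Y, Z) = -X**2 + 3*X*Y + X*Z + 3*Y**2 - Y*Z.


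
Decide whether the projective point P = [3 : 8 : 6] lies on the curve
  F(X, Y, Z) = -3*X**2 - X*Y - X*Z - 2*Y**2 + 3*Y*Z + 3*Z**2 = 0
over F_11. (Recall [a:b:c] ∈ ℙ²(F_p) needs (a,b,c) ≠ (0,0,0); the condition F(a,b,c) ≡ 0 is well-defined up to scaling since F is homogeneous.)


F(3,8,6) ≡ 0 (mod 11); P is on the curve.

Evaluate F(3, 8, 6) term-by-term (mod 11).
  -3*X**2 ↦ -3·9·1·1 = -27
  -X*Y ↦ -1·3·8·1 = -24
  -X*Z ↦ -1·3·1·6 = -18
  -2*Y**2 ↦ -2·1·64·1 = -128
  3*Y*Z ↦ 3·1·8·6 = 144
  3*Z**2 ↦ 3·1·1·36 = 108
Sum: F(3, 8, 6) = (-27) + (-24) + (-18) + (-128) + (144) + (108) = 55.
Reducing mod 11: 55 ≡ 0 (mod 11).
Since F(a, b, c) ≡ 0 (mod 11), P lies on the curve.


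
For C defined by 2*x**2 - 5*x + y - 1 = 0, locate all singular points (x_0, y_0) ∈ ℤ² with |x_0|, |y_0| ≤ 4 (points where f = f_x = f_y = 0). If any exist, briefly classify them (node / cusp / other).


No singular points in the scanned grid; C is smooth there.

Compute partial derivatives:
  f_x = 4*x - 5.
  f_y = 1.
f_y = 1 is a nonzero constant, so f_y never vanishes: no point (x, y) can satisfy f = f_x = f_y = 0. In particular no (x, y) ∈ {−4, ..., 4}² is singular; the curve is smooth.


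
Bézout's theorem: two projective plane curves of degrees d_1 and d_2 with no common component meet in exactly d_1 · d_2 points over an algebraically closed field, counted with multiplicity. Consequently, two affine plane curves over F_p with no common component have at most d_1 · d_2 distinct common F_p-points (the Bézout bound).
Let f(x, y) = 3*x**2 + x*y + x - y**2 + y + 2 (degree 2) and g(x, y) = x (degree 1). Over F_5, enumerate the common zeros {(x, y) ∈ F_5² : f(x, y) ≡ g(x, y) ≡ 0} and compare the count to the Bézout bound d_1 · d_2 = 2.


Common zeros: {(0, 2), (0, 4)}; count = 2; Bézout bound = 2.

deg(f) = 2, deg(g) = 1, so Bézout bound = 2.
Scan x ∈ F_5. For each x, list the y ∈ F_5 with f(x, y) ≡ 0 and those with g(x, y) ≡ 0 (mod 5); the common zeros in that column are the intersection.
  x = 0: f ≡ 0 at y ∈ {2, 4}; g ≡ 0 at y ∈ {0, 1, 2, 3, 4}; common: {2, 4}.
  x = 1: f ≡ 0 at y ∈ ∅; g ≡ 0 at y ∈ ∅; common: ∅.
  x = 2: f ≡ 0 at y ∈ ∅; g ≡ 0 at y ∈ ∅; common: ∅.
  x = 3: f ≡ 0 at y ∈ {1, 3}; g ≡ 0 at y ∈ ∅; common: ∅.
  x = 4: f ≡ 0 at y ∈ {2, 3}; g ≡ 0 at y ∈ ∅; common: ∅.
Collecting: common zeros = {(0, 2), (0, 4)}, so the count is 2.
Comparison with the Bézout bound: 2 ≤ 2 = deg(f)·deg(g), as expected for curves with no common component (the bound is attained).


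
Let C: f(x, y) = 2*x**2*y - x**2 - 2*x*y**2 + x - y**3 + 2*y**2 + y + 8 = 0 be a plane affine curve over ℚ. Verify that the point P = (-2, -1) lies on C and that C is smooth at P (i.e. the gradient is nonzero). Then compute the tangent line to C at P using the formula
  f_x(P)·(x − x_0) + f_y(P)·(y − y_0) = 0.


Tangent line at P: 11*x - 6*y + 16 = 0.

Step 1: f(-2, -1) = 0, so P lies on C.
Step 2: partial derivatives
  f_x(x, y) = 4*x*y - 2*x - 2*y**2 + 1, f_y(x, y) = 2*x**2 - 4*x*y - 3*y**2 + 4*y + 1.
  f_x(P) = 11, f_y(P) = -6 (gradient nonzero, so P is smooth).
Step 3: tangent line at P: 11·(x − -2) + -6·(y − -1) = 0.
Expanding: 11*x - 6*y + 16 = 0.


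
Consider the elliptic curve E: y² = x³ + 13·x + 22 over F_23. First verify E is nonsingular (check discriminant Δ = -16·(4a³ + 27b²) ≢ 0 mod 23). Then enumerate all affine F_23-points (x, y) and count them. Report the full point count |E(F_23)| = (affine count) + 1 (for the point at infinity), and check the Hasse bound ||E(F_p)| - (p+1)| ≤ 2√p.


Affine points = {(1, 6), (1, 17), (4, 0), (10, 5), (10, 18), (11, 1), (11, 22), (14, 2), (14, 21), (15, 2), (15, 21), (16, 5), (16, 18), (17, 2), (17, 21), (18, 4), (18, 19), (20, 5), (20, 18), (22, 10), (22, 13)}; affine count = 21; |E(F_23)| = 22.

Discriminant check: Δ ∝ 4a³ + 27b² = 4·13³ + 27·22² = 4·2197 + 27·484 ≡ 6 (mod 23). Nonzero ⇒ E is nonsingular.
For each x ∈ F_23, compute rhs = x³ + 13·x + 22 mod 23, then count y ∈ F_23 with y² ≡ rhs.
  x = 0: rhs = 22, matching y values: none (0 points).
  x = 1: rhs = 13, matching y values: 6, 17 (2 points).
  x = 2: rhs = 10, matching y values: none (0 points).
  x = 3: rhs = 19, matching y values: none (0 points).
  x = 4: rhs = 0, matching y values: 0 (1 points).
  x = 5: rhs = 5, matching y values: none (0 points).
  x = 6: rhs = 17, matching y values: none (0 points).
  x = 7: rhs = 19, matching y values: none (0 points).
  x = 8: rhs = 17, matching y values: none (0 points).
  x = 9: rhs = 17, matching y values: none (0 points).
  x = 10: rhs = 2, matching y values: 5, 18 (2 points).
  x = 11: rhs = 1, matching y values: 1, 22 (2 points).
  x = 12: rhs = 20, matching y values: none (0 points).
  x = 13: rhs = 19, matching y values: none (0 points).
  x = 14: rhs = 4, matching y values: 2, 21 (2 points).
  x = 15: rhs = 4, matching y values: 2, 21 (2 points).
  x = 16: rhs = 2, matching y values: 5, 18 (2 points).
  x = 17: rhs = 4, matching y values: 2, 21 (2 points).
  x = 18: rhs = 16, matching y values: 4, 19 (2 points).
  x = 19: rhs = 21, matching y values: none (0 points).
  x = 20: rhs = 2, matching y values: 5, 18 (2 points).
  x = 21: rhs = 11, matching y values: none (0 points).
  x = 22: rhs = 8, matching y values: 10, 13 (2 points).
Total affine count: 21.
Full point count |E(F_23)| = 21 + 1 = 22.
Hasse bound: |22 − (23+1)| = |-2| = 2 ≤ 2√23 ≈ 9.5917 ✓.


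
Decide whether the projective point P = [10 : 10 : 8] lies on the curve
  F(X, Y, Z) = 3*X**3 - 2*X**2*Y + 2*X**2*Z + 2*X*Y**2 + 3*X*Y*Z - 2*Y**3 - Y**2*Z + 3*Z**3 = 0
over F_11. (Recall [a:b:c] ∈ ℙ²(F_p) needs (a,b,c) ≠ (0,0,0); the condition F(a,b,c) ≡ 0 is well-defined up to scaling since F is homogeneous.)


F(10,10,8) ≡ 5 (mod 11); P is NOT on the curve.

Evaluate F(10, 10, 8) term-by-term (mod 11).
  3*X**3 ↦ 3·1000·1·1 = 3000
  -2*X**2*Y ↦ -2·100·10·1 = -2000
  2*X**2*Z ↦ 2·100·1·8 = 1600
  2*X*Y**2 ↦ 2·10·100·1 = 2000
  3*X*Y*Z ↦ 3·10·10·8 = 2400
  -2*Y**3 ↦ -2·1·1000·1 = -2000
  -Y**2*Z ↦ -1·1·100·8 = -800
  3*Z**3 ↦ 3·1·1·512 = 1536
Sum: F(10, 10, 8) = (3000) + (-2000) + (1600) + (2000) + (2400) + (-2000) + (-800) + (1536) = 5736.
Reducing mod 11: 5736 ≡ 5 (mod 11).
Since F(a, b, c) ≡ 5 ≠ 0 (mod 11), P does NOT lie on the curve.


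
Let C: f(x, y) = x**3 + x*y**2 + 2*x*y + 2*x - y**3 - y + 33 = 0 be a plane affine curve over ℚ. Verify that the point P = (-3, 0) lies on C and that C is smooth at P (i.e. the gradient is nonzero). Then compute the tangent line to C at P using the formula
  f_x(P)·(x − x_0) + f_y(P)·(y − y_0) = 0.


Tangent line at P: 29*x - 7*y + 87 = 0.

Step 1: f(-3, 0) = 0, so P lies on C.
Step 2: partial derivatives
  f_x(x, y) = 3*x**2 + y**2 + 2*y + 2, f_y(x, y) = 2*x*y + 2*x - 3*y**2 - 1.
  f_x(P) = 29, f_y(P) = -7 (gradient nonzero, so P is smooth).
Step 3: tangent line at P: 29·(x − -3) + -7·(y − 0) = 0.
Expanding: 29*x - 7*y + 87 = 0.


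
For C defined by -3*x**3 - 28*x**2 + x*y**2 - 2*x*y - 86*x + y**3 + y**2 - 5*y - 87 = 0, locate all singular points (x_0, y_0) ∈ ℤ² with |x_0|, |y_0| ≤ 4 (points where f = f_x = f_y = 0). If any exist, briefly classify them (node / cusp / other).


Singular points: {(-3, 1)}; classification: node.

Compute partial derivatives:
  f_x = -9*x**2 - 56*x + y**2 - 2*y - 86.
  f_y = 2*x*y - 2*x + 3*y**2 + 2*y - 5.
Scan x_0 ∈ {−4, ..., 4}. For each x_0, f_y(x_0, y) is a polynomial in y; find its integer roots y ∈ {−4, ..., 4}, then test f_x and f at those candidates.
  x = -4: f_y(-4, y) = 3*y**2 - 6*y + 3; vanishes at y ∈ {1}. (-4, 1): f_x = -7 ≠ 0.
  x = -3: f_y(-3, y) = 3*y**2 - 4*y + 1; vanishes at y ∈ {1}. (-3, 1): f_x = 0, f = 0 — SINGULAR.
  x = -2: f_y(-2, y) = 3*y**2 - 2*y - 1; vanishes at y ∈ {1}. (-2, 1): f_x = -11 ≠ 0.
  x = -1: f_y(-1, y) = 3*y**2 - 3; vanishes at y ∈ {-1, 1}. (-1, -1): f_x = -36 ≠ 0; (-1, 1): f_x = -40 ≠ 0.
  x = 0: f_y(0, y) = 3*y**2 + 2*y - 5; vanishes at y ∈ {1}. (0, 1): f_x = -87 ≠ 0.
  x = 1: f_y(1, y) = 3*y**2 + 4*y - 7; vanishes at y ∈ {1}. (1, 1): f_x = -152 ≠ 0.
  x = 2: f_y(2, y) = 3*y**2 + 6*y - 9; vanishes at y ∈ {-3, 1}. (2, -3): f_x = -219 ≠ 0; (2, 1): f_x = -235 ≠ 0.
  x = 3: f_y(3, y) = 3*y**2 + 8*y - 11; vanishes at y ∈ {1}. (3, 1): f_x = -336 ≠ 0.
  x = 4: f_y(4, y) = 3*y**2 + 10*y - 13; vanishes at y ∈ {1}. (4, 1): f_x = -455 ≠ 0.
Only singular point on the grid: (-3, 1).
Classify: substitute x = -3 + u, y = 1 + v and expand: f = -3*u**3 - u**2 + u*v**2 + v**3 + v**2.
No constant or linear terms (consistent with a singular point). Quadratic part: -u**2 + v**2. Cubic part: -3*u**3 + u*v**2 + v**3.
The quadratic part v**2 - u**2 = (v − u)(v + u) splits into two distinct linear factors, so there are two distinct tangent lines y − 1 = ±(x − -3) — this is a node (ordinary double point).
Classification: node.


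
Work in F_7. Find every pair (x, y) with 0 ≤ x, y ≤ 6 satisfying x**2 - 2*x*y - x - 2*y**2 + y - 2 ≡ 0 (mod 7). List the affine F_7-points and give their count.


Affine F_7-points: {(2, 0), (2, 2), (3, 2), (3, 6), (5, 1), (5, 5), (6, 0), (6, 5)}; count = 8.

For each of the 49 pairs (x, y) ∈ F_7², evaluate f(x, y) mod 7. Record the zeros.
  x = 0: [0↦5, 1↦4, 2↦6, 3↦4, 4↦5, 5↦2, 6↦2]  zeros at y ∈ ∅
  x = 1: [0↦5, 1↦2, 2↦2, 3↦5, 4↦4, 5↦6, 6↦4]  zeros at y ∈ ∅
  x = 2: [0↦0, 1↦2, 2↦0, 3↦1, 4↦5, 5↦5, 6↦1]  zeros at y ∈ {0, 2}
  x = 3: [0↦4, 1↦4, 2↦0, 3↦6, 4↦1, 5↦6, 6↦0]  zeros at y ∈ {2, 6}
  x = 4: [0↦3, 1↦1, 2↦2, 3↦6, 4↦6, 5↦2, 6↦1]  zeros at y ∈ ∅
  x = 5: [0↦4, 1↦0, 2↦6, 3↦1, 4↦6, 5↦0, 6↦4]  zeros at y ∈ {1, 5}
  x = 6: [0↦0, 1↦1, 2↦5, 3↦5, 4↦1, 5↦0, 6↦2]  zeros at y ∈ {0, 5}
Collecting zeros: affine points = {(2, 0), (2, 2), (3, 2), (3, 6), (5, 1), (5, 5), (6, 0), (6, 5)}.
Total count |C(F_7)_aff| = 8.


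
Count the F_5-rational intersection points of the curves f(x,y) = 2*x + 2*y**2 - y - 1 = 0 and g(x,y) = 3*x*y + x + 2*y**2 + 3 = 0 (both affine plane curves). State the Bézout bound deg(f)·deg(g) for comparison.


Common zeros: {(0, 1)}; count = 1; Bézout bound = 4.

deg(f) = 2, deg(g) = 2, so Bézout bound = 4.
Scan x ∈ F_5. For each x, list the y ∈ F_5 with f(x, y) ≡ 0 and those with g(x, y) ≡ 0 (mod 5); the common zeros in that column are the intersection.
  x = 0: f ≡ 0 at y ∈ {1, 2}; g ≡ 0 at y ∈ {1, 4}; common: {1}.
  x = 1: f ≡ 0 at y ∈ ∅; g ≡ 0 at y ∈ ∅; common: ∅.
  x = 2: f ≡ 0 at y ∈ ∅; g ≡ 0 at y ∈ {0, 2}; common: ∅.
  x = 3: f ≡ 0 at y ∈ {0, 3}; g ≡ 0 at y ∈ ∅; common: ∅.
  x = 4: f ≡ 0 at y ∈ {4}; g ≡ 0 at y ∈ ∅; common: ∅.
Collecting: common zeros = {(0, 1)}, so the count is 1.
Comparison with the Bézout bound: 1 ≤ 4 = deg(f)·deg(g), as expected for curves with no common component (the affine F_5-count falls short of the bound because intersections may lie at infinity, over extension fields, or carry multiplicity).


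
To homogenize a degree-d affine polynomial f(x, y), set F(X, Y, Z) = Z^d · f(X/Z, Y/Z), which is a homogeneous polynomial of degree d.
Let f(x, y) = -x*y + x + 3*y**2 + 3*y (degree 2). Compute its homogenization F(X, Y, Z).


F(X, Y, Z) = -X*Y + X*Z + 3*Y**2 + 3*Y*Z

deg(f) = 2.
Substitute x = X/Z, y = Y/Z into f, then multiply by Z^2.
  monomial -1·x^1·y^1 ↦ -1·X^1·Y^1·Z^0.
  monomial 1·x^1·y^0 ↦ 1·X^1·Y^0·Z^1.
  monomial 3·x^0·y^2 ↦ 3·X^0·Y^2·Z^0.
  monomial 3·x^0·y^1 ↦ 3·X^0·Y^1·Z^1.
Collecting: F(X, Y, Z) = -X*Y + X*Z + 3*Y**2 + 3*Y*Z.
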